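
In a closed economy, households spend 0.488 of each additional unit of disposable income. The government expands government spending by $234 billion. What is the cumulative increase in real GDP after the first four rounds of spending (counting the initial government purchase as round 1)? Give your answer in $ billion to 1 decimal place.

$431.1 billion

Round 1 adds ΔG = $234 billion; each later round is MPC = 0.488 times the previous.
After 4 rounds: 234 + 114.192 + 55.725696 + 27.194139648 = ΔG·(1 − c^4)/(1 − c) = 234 × (1 − 0.056712564736)/0.512 ≈ $431.1 billion.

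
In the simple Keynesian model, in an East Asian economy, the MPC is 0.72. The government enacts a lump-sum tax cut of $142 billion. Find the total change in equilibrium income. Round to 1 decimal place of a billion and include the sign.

A lump-sum tax change of −$142 billion shifts disposable income by +$142 billion; first-round consumption changes by −c × ΔT = −0.72 × (−$142 billion) = +$102.24 billion.
Expenditure multiplier = 1/(1 − MPC) = 1/(1 − 0.72) = 1/0.28 ≈ 3.571.
The tax multiplier is −c × k ≈ −2.571, so ΔY = k × (−c·ΔT) = (+$102.24 billion) / 0.28 ≈ +$365.1 billion.

+$365.1 billion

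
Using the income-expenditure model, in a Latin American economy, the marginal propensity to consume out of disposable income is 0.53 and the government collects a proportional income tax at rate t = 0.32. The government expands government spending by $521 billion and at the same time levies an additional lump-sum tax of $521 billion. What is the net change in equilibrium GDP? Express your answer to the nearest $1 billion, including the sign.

Expenditure multiplier = 1/(1 − c(1−t)) = 1/(1 − 0.53×0.68) = 1/0.6396 ≈ 1.563.
ΔG contributes k·ΔG = (+$521 billion) / 0.6396 ≈ +$814.6 billion.
ΔT of +$521 billion changes first-round spending by −c·ΔT = −$276.13 billion, contributing k·(−c·ΔT) = (−$276.13 billion) / 0.6396 ≈ −$431.7 billion.
Net ΔY = k(ΔG − c·ΔT) = (+$244.87 billion) / 0.6396 ≈ +$383 billion.

+$383 billion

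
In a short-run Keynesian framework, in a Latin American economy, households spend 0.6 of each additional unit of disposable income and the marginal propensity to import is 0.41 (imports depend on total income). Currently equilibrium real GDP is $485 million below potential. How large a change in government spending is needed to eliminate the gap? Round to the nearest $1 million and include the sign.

+$393 million

Spending multiplier = 1/(1 − c + m) = 1/(1 − 0.6 + 0.41) = 1/0.81 ≈ 1.235.
Need ΔY = +$485 million, so ΔG = ΔY/k = (+$485 million) × 0.81 ≈ +$393 million.
The government should increase government spending by $393 million.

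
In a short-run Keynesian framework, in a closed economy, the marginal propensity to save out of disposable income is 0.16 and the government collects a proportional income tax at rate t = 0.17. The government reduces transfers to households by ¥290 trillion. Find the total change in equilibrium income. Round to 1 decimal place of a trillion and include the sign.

−¥804.5 trillion

MPC = 1 − MPS = 1 − 0.16 = 0.84.
The transfer change shifts disposable income by −¥290 trillion, so first-round consumption changes by c·ΔTR = 0.84 × (−¥290 trillion) = −¥243.6 trillion.
Expenditure multiplier = 1/(1 − c(1−t)) = 1/(1 − 0.84×0.83) = 1/0.3028 ≈ 3.303.
The transfer multiplier is c × k ≈ 2.774, so ΔY = k × (c·ΔTR) = (−¥243.6 trillion) / 0.3028 ≈ −¥804.5 trillion.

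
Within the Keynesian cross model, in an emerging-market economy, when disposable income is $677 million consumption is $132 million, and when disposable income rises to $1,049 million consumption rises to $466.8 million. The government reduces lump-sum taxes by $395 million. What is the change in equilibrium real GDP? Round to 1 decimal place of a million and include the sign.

+$3,555.0 million

MPC = ΔC/ΔYd = (466.8 − 132)/(1,049 − 677) = 334.8/372 = 0.9.
A lump-sum tax change of −$395 million shifts disposable income by +$395 million; first-round consumption changes by −c × ΔT = −0.9 × (−$395 million) = +$355.5 million.
Expenditure multiplier = 1/(1 − MPC) = 1/(1 − 0.9) = 1/0.1 = 10.
The tax multiplier is −c × k = −9, so ΔY = k × (−c·ΔT) = (+$355.5 million) / 0.1 = +$3,555 million.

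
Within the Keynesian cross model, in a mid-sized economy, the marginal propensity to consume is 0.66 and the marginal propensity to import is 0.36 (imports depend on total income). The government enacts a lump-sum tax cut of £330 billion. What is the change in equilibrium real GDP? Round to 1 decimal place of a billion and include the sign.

+£311.1 billion

A lump-sum tax change of −£330 billion shifts disposable income by +£330 billion; first-round consumption changes by −c × ΔT = −0.66 × (−£330 billion) = +£217.8 billion.
Expenditure multiplier = 1/(1 − c + m) = 1/(1 − 0.66 + 0.36) = 1/0.7 ≈ 1.429.
The tax multiplier is −c × k ≈ −0.943, so ΔY = k × (−c·ΔT) = (+£217.8 billion) / 0.7 ≈ +£311.1 billion.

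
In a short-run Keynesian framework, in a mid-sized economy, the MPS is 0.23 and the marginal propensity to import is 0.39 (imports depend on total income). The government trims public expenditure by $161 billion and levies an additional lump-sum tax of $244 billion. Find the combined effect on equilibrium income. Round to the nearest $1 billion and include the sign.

MPC = 1 − MPS = 1 − 0.23 = 0.77.
Expenditure multiplier = 1/(1 − c + m) = 1/(1 − 0.77 + 0.39) = 1/0.62 ≈ 1.613.
ΔG contributes k·ΔG = (−$161 billion) / 0.62 ≈ −$259.7 billion.
ΔT of +$244 billion changes first-round spending by −c·ΔT = −$187.88 billion, contributing k·(−c·ΔT) = (−$187.88 billion) / 0.62 ≈ −$303 billion.
Net ΔY = k(ΔG − c·ΔT) = (−$348.88 billion) / 0.62 ≈ −$563 billion.

−$563 billion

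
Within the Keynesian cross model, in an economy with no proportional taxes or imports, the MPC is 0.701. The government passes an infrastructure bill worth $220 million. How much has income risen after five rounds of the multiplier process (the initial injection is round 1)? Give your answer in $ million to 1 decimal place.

$611.2 million

Round 1 adds ΔG = $220 million; each later round is MPC = 0.701 times the previous.
After 5 rounds: 220 + 154.22 + 108.10822 + 75.78386222 + 53.12448741622 = ΔG·(1 − c^5)/(1 − c) = 220 × (1 − 0.169273934903501)/0.299 ≈ $611.2 million.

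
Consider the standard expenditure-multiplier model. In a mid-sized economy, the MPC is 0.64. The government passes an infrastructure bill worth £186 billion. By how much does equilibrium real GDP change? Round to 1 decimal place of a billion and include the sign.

Spending multiplier = 1/(1 − MPC) = 1/(1 − 0.64) = 1/0.36 ≈ 2.778.
ΔY = k × ΔG = (+£186 billion) / 0.36 ≈ +£516.7 billion.

+£516.7 billion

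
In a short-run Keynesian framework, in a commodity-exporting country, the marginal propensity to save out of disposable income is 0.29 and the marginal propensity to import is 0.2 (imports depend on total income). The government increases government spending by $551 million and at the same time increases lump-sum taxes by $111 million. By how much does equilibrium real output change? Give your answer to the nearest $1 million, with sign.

+$964 million

MPC = 1 − MPS = 1 − 0.29 = 0.71.
Expenditure multiplier = 1/(1 − c + m) = 1/(1 − 0.71 + 0.2) = 1/0.49 ≈ 2.041.
ΔG contributes k·ΔG = (+$551 million) / 0.49 ≈ +$1,124.5 million.
ΔT of +$111 million changes first-round spending by −c·ΔT = −$78.81 million, contributing k·(−c·ΔT) = (−$78.81 million) / 0.49 ≈ −$160.8 million.
Net ΔY = k(ΔG − c·ΔT) = (+$472.19 million) / 0.49 ≈ +$964 million.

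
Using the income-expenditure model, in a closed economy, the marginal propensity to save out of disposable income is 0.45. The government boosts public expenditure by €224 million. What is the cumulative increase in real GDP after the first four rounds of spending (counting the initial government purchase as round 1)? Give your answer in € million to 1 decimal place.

€452.2 million

MPC = 1 − MPS = 1 − 0.45 = 0.55.
Round 1 adds ΔG = €224 million; each later round is MPC = 0.55 times the previous.
After 4 rounds: 224 + 123.2 + 67.76 + 37.268 = ΔG·(1 − c^4)/(1 − c) = 224 × (1 − 0.09150625)/0.45 ≈ €452.2 million.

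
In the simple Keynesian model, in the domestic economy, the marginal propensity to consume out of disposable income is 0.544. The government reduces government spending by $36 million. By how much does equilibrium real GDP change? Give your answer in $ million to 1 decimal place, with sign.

Government-spending multiplier = 1/(1 − MPC) = 1/(1 − 0.544) = 1/0.456 ≈ 2.193.
ΔY = k × ΔG = (−$36 million) / 0.456 ≈ −$78.9 million.

−$78.9 million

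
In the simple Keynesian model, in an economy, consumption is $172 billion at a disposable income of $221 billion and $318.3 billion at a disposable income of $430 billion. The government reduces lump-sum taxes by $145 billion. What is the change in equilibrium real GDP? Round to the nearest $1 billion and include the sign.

MPC = ΔC/ΔYd = (318.3 − 172)/(430 − 221) = 146.3/209 = 0.7.
A lump-sum tax change of −$145 billion shifts disposable income by +$145 billion; first-round consumption changes by −c × ΔT = −0.7 × (−$145 billion) = +$101.5 billion.
Expenditure multiplier = 1/(1 − MPC) = 1/(1 − 0.7) = 1/0.3 ≈ 3.333.
The tax multiplier is −c × k ≈ −2.333, so ΔY = k × (−c·ΔT) = (+$101.5 billion) / 0.3 ≈ +$338 billion.

+$338 billion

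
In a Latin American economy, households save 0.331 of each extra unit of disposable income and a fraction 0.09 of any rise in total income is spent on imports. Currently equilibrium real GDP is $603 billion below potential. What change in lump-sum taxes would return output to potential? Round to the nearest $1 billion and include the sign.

MPC = 1 − MPS = 1 − 0.331 = 0.669.
Spending multiplier = 1/(1 − c + m) = 1/(1 − 0.669 + 0.09) = 1/0.421 ≈ 2.375.
Tax multiplier = −c·k = −0.669/0.421 ≈ −1.589. Need ΔY = +$603 billion, so ΔT = ΔY/(−c·k) = −(+$603 billion) × 0.421 / 0.669 ≈ −$379 billion.
The government should cut lump-sum taxes by $379 billion.

−$379 billion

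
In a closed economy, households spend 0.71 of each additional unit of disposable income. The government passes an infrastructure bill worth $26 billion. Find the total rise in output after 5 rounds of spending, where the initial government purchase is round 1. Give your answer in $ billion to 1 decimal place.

$73.5 billion

Round 1 adds ΔG = $26 billion; each later round is MPC = 0.71 times the previous.
After 5 rounds: 26 + 18.46 + 13.1066 + 9.305686 + 6.60703706 = ΔG·(1 − c^5)/(1 − c) = 26 × (1 − 0.1804229351)/0.29 ≈ $73.5 billion.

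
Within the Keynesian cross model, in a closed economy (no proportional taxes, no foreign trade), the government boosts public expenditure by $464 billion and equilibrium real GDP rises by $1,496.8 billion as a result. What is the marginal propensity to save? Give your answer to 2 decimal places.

Implied spending multiplier k = ΔY/ΔG = 1,496.8/464 ≈ 3.2259.
Since k = 1/(1 − MPC), MPC = 1 − 1/k = 1 − ΔG/ΔY = 1 − 464/1,496.8 ≈ 0.69.
MPS = 1 − MPC = 0.31.

0.31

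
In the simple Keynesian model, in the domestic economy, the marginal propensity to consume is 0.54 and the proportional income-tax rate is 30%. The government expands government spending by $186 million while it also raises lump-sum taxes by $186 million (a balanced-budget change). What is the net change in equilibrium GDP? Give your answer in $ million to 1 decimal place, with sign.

Expenditure multiplier = 1/(1 − c(1−t)) = 1/(1 − 0.54×0.7) = 1/0.622 ≈ 1.608.
ΔG contributes k·ΔG = (+$186 million) / 0.622 ≈ +$299 million.
ΔT of +$186 million changes first-round spending by −c·ΔT = −$100.44 million, contributing k·(−c·ΔT) = (−$100.44 million) / 0.622 ≈ −$161.5 million.
Net ΔY = k(ΔG − c·ΔT) = (+$85.56 million) / 0.622 ≈ +$137.6 million.

+$137.6 million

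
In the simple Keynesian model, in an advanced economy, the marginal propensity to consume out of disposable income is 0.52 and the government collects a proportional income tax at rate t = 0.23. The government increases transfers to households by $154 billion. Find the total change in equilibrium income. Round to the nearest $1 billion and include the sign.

+$134 billion

The transfer change shifts disposable income by +$154 billion, so first-round consumption changes by c·ΔTR = 0.52 × (+$154 billion) = +$80.08 billion.
Expenditure multiplier = 1/(1 − c(1−t)) = 1/(1 − 0.52×0.77) = 1/0.5996 ≈ 1.668.
The transfer multiplier is c × k ≈ 0.867, so ΔY = k × (c·ΔTR) = (+$80.08 billion) / 0.5996 ≈ +$134 billion.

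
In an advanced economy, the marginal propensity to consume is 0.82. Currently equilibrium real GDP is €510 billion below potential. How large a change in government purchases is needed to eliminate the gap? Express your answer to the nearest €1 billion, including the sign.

Spending multiplier = 1/(1 − MPC) = 1/(1 − 0.82) = 1/0.18 ≈ 5.556.
Need ΔY = +€510 billion, so ΔG = ΔY/k = (+€510 billion) × 0.18 ≈ +€92 billion.
The government should increase government purchases by €92 billion.

+€92 billion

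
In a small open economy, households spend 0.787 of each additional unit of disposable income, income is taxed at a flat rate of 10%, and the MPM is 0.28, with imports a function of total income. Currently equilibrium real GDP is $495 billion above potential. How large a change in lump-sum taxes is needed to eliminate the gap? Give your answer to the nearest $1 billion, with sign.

Spending multiplier = 1/(1 − c(1−t) + m) = 1/(1 − 0.787×0.9 + 0.28) = 1/0.5717 ≈ 1.749.
Tax multiplier = −c·k = −0.787/0.5717 ≈ −1.377. Need ΔY = −$495 billion, so ΔT = ΔY/(−c·k) = −(−$495 billion) × 0.5717 / 0.787 ≈ +$360 billion.
The government should raise lump-sum taxes by $360 billion.

+$360 billion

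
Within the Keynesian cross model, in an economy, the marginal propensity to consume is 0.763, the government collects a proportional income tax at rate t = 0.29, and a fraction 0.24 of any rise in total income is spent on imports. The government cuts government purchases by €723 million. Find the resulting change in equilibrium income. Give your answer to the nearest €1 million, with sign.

Government-spending multiplier = 1/(1 − c(1−t) + m) = 1/(1 − 0.763×0.71 + 0.24) = 1/0.69827 ≈ 1.432.
ΔY = k × ΔG = (−€723 million) / 0.69827 ≈ −€1,035 million.

−€1,035 million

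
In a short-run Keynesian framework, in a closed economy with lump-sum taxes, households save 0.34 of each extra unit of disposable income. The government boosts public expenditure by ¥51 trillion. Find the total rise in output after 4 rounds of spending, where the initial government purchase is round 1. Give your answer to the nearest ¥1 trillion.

¥122 trillion

MPC = 1 − MPS = 1 − 0.34 = 0.66.
Round 1 adds ΔG = ¥51 trillion; each later round is MPC = 0.66 times the previous.
After 4 rounds: 51 + 33.66 + 22.2156 + 14.662296 = ΔG·(1 − c^4)/(1 − c) = 51 × (1 − 0.18974736)/0.34 ≈ ¥122 trillion.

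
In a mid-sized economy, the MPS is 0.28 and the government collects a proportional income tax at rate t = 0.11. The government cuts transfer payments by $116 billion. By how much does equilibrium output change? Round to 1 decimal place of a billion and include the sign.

−$232.5 billion

MPC = 1 − MPS = 1 − 0.28 = 0.72.
The transfer change shifts disposable income by −$116 billion, so first-round consumption changes by c·ΔTR = 0.72 × (−$116 billion) = −$83.52 billion.
Expenditure multiplier = 1/(1 − c(1−t)) = 1/(1 − 0.72×0.89) = 1/0.3592 ≈ 2.784.
The transfer multiplier is c × k ≈ 2.004, so ΔY = k × (c·ΔTR) = (−$83.52 billion) / 0.3592 ≈ −$232.5 billion.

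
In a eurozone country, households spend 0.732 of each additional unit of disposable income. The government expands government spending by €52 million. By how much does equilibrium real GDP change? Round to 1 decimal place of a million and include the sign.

+€194.0 million

Expenditure multiplier = 1/(1 − MPC) = 1/(1 − 0.732) = 1/0.268 ≈ 3.731.
ΔY = k × ΔG = (+€52 million) / 0.268 ≈ +€194 million.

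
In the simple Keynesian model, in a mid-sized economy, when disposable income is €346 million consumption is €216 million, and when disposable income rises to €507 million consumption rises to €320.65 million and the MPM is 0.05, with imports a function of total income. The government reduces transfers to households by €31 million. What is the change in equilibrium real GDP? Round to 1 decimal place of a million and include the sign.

−€50.4 million

MPC = ΔC/ΔYd = (320.65 − 216)/(507 − 346) = 104.65/161 = 0.65.
The transfer change shifts disposable income by −€31 million, so first-round consumption changes by c·ΔTR = 0.65 × (−€31 million) = −€20.15 million.
Expenditure multiplier = 1/(1 − c + m) = 1/(1 − 0.65 + 0.05) = 1/0.4 = 2.5.
The transfer multiplier is c × k = 1.625, so ΔY = k × (c·ΔTR) = (−€20.15 million) / 0.4 ≈ −€50.4 million.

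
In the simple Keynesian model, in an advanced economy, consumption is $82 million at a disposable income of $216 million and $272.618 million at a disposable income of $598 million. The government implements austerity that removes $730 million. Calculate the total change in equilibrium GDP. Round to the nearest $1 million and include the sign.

MPC = ΔC/ΔYd = (272.618 − 82)/(598 − 216) = 190.618/382 = 0.499.
Spending multiplier = 1/(1 − MPC) = 1/(1 − 0.499) = 1/0.501 ≈ 1.996.
ΔY = k × ΔG = (−$730 million) / 0.501 ≈ −$1,457 million.

−$1,457 million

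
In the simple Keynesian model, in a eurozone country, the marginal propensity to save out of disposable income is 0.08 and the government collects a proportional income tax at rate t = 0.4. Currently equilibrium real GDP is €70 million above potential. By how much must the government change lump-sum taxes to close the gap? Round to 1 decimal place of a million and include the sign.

+€34.1 million

MPC = 1 − MPS = 1 − 0.08 = 0.92.
Spending multiplier = 1/(1 − c(1−t)) = 1/(1 − 0.92×0.6) = 1/0.448 ≈ 2.232.
Tax multiplier = −c·k = −0.92/0.448 ≈ −2.054. Need ΔY = −€70 million, so ΔT = ΔY/(−c·k) = −(−€70 million) × 0.448 / 0.92 ≈ +€34.1 million.
The government should raise lump-sum taxes by €34.1 million.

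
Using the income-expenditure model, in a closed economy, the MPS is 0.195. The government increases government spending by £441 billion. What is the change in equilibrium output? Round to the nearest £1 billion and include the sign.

MPC = 1 − MPS = 1 − 0.195 = 0.805.
Spending multiplier = 1/(1 − MPC) = 1/(1 − 0.805) = 1/0.195 ≈ 5.128.
ΔY = k × ΔG = (+£441 billion) / 0.195 ≈ +£2,262 billion.

+£2,262 billion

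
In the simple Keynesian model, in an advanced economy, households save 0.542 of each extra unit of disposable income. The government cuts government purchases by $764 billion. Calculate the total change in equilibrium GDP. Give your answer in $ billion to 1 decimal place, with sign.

MPC = 1 − MPS = 1 − 0.542 = 0.458.
Spending multiplier = 1/(1 − MPC) = 1/(1 − 0.458) = 1/0.542 ≈ 1.845.
ΔY = k × ΔG = (−$764 billion) / 0.542 ≈ −$1,409.6 billion.

−$1,409.6 billion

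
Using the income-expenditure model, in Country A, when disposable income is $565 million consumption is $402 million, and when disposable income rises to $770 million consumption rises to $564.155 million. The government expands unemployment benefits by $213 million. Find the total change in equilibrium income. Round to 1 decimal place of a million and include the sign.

MPC = ΔC/ΔYd = (564.155 − 402)/(770 − 565) = 162.155/205 = 0.791.
The transfer change shifts disposable income by +$213 million, so first-round consumption changes by c·ΔTR = 0.791 × (+$213 million) = +$168.483 million.
Expenditure multiplier = 1/(1 − MPC) = 1/(1 − 0.791) = 1/0.209 ≈ 4.785.
The transfer multiplier is c × k ≈ 3.785, so ΔY = k × (c·ΔTR) = (+$168.483 million) / 0.209 ≈ +$806.1 million.

+$806.1 million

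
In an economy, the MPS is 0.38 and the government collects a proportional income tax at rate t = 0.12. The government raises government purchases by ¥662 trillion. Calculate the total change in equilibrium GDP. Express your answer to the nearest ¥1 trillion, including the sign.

+¥1,457 trillion

MPC = 1 − MPS = 1 − 0.38 = 0.62.
Expenditure multiplier = 1/(1 − c(1−t)) = 1/(1 − 0.62×0.88) = 1/0.4544 ≈ 2.201.
ΔY = k × ΔG = (+¥662 trillion) / 0.4544 ≈ +¥1,457 trillion.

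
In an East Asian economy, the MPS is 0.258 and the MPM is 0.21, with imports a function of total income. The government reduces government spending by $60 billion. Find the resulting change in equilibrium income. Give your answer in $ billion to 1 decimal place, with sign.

−$128.2 billion

MPC = 1 − MPS = 1 − 0.258 = 0.742.
Government-spending multiplier = 1/(1 − c + m) = 1/(1 − 0.742 + 0.21) = 1/0.468 ≈ 2.137.
ΔY = k × ΔG = (−$60 billion) / 0.468 ≈ −$128.2 billion.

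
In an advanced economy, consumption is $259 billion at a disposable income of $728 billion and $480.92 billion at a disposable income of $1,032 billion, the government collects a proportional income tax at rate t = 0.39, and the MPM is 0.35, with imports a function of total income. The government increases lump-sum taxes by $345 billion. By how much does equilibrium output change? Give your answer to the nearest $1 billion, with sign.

MPC = ΔC/ΔYd = (480.92 − 259)/(1,032 − 728) = 221.92/304 = 0.73.
A lump-sum tax change of +$345 billion shifts disposable income by −$345 billion; first-round consumption changes by −c × ΔT = −0.73 × (+$345 billion) = −$251.85 billion.
Expenditure multiplier = 1/(1 − c(1−t) + m) = 1/(1 − 0.73×0.61 + 0.35) = 1/0.9047 ≈ 1.105.
The tax multiplier is −c × k ≈ −0.807, so ΔY = k × (−c·ΔT) = (−$251.85 billion) / 0.9047 ≈ −$278 billion.

−$278 billion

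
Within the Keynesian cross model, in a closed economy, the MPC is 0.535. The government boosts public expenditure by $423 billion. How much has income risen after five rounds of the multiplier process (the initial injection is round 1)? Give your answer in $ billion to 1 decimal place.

Round 1 adds ΔG = $423 billion; each later round is MPC = 0.535 times the previous.
After 5 rounds: 423 + 226.305 + 121.073175 + 64.774148625 + 34.654169514375 = ΔG·(1 − c^5)/(1 − c) = 423 × (1 − 0.043829741584375)/0.465 ≈ $869.8 billion.

$869.8 billion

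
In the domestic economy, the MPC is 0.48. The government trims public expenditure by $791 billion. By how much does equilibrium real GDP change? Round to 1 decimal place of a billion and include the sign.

−$1,521.2 billion

Expenditure multiplier = 1/(1 − MPC) = 1/(1 − 0.48) = 1/0.52 ≈ 1.923.
ΔY = k × ΔG = (−$791 billion) / 0.52 ≈ −$1,521.2 billion.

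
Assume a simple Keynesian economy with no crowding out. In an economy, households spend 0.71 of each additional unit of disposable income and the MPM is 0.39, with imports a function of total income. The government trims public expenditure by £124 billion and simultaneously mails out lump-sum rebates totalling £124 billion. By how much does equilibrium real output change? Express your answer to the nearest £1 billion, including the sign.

Expenditure multiplier = 1/(1 − c + m) = 1/(1 − 0.71 + 0.39) = 1/0.68 ≈ 1.471.
ΔG contributes k·ΔG = (−£124 billion) / 0.68 ≈ −£182.4 billion.
ΔT of −£124 billion changes first-round spending by −c·ΔT = +£88.04 billion, contributing k·(−c·ΔT) = (+£88.04 billion) / 0.68 ≈ +£129.5 billion.
Net ΔY = k(ΔG − c·ΔT) = (−£35.96 billion) / 0.68 ≈ −£53 billion.

−£53 billion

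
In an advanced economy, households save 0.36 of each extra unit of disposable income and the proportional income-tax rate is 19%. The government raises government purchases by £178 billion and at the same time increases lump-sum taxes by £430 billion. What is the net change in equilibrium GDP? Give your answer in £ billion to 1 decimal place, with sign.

−£201.8 billion

MPC = 1 − MPS = 1 − 0.36 = 0.64.
Expenditure multiplier = 1/(1 − c(1−t)) = 1/(1 − 0.64×0.81) = 1/0.4816 ≈ 2.076.
ΔG contributes k·ΔG = (+£178 billion) / 0.4816 ≈ +£369.6 billion.
ΔT of +£430 billion changes first-round spending by −c·ΔT = −£275.2 billion, contributing k·(−c·ΔT) = (−£275.2 billion) / 0.4816 ≈ −£571.4 billion.
Net ΔY = k(ΔG − c·ΔT) = (−£97.2 billion) / 0.4816 ≈ −£201.8 billion.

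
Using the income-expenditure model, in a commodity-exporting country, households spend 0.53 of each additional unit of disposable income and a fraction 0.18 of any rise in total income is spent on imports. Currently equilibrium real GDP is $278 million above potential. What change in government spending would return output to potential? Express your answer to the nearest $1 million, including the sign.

Spending multiplier = 1/(1 − c + m) = 1/(1 − 0.53 + 0.18) = 1/0.65 ≈ 1.538.
Need ΔY = −$278 million, so ΔG = ΔY/k = (−$278 million) × 0.65 ≈ −$181 million.
The government should cut government spending by $181 million.

−$181 million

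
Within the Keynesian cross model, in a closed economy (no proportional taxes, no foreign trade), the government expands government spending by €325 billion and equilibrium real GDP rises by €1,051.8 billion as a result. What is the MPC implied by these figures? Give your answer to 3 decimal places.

0.691

Implied spending multiplier k = ΔY/ΔG = 1,051.8/325 ≈ 3.2363.
Since k = 1/(1 − MPC), MPC = 1 − 1/k = 1 − ΔG/ΔY = 1 − 325/1,051.8 ≈ 0.691.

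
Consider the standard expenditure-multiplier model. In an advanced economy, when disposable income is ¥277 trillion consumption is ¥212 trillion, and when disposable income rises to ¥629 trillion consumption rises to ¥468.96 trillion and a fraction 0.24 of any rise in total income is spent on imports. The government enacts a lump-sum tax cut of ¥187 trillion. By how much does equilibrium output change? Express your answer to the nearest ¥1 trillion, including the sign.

+¥268 trillion

MPC = ΔC/ΔYd = (468.96 − 212)/(629 − 277) = 256.96/352 = 0.73.
A lump-sum tax change of −¥187 trillion shifts disposable income by +¥187 trillion; first-round consumption changes by −c × ΔT = −0.73 × (−¥187 trillion) = +¥136.51 trillion.
Expenditure multiplier = 1/(1 − c + m) = 1/(1 − 0.73 + 0.24) = 1/0.51 ≈ 1.961.
The tax multiplier is −c × k ≈ −1.431, so ΔY = k × (−c·ΔT) = (+¥136.51 trillion) / 0.51 ≈ +¥268 trillion.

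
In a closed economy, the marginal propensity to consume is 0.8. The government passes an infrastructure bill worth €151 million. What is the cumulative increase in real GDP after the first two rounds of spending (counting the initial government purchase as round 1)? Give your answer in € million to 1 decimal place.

Round 1 adds ΔG = €151 million; each later round is MPC = 0.8 times the previous.
After 2 rounds: 151 + 120.8 = ΔG·(1 − c^2)/(1 − c) = 151 × (1 − 0.64)/0.2 = €271.8 million.

€271.8 million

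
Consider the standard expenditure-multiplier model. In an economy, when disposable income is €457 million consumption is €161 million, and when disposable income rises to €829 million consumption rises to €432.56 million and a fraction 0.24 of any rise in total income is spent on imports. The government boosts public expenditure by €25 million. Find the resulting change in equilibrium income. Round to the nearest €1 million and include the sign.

+€49 million

MPC = ΔC/ΔYd = (432.56 − 161)/(829 − 457) = 271.56/372 = 0.73.
Spending multiplier = 1/(1 − c + m) = 1/(1 − 0.73 + 0.24) = 1/0.51 ≈ 1.961.
ΔY = k × ΔG = (+€25 million) / 0.51 ≈ +€49 million.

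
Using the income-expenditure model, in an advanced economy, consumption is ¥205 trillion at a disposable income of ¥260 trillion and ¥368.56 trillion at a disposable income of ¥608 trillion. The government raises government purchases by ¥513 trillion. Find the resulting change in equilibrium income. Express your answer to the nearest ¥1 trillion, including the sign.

MPC = ΔC/ΔYd = (368.56 − 205)/(608 − 260) = 163.56/348 = 0.47.
Expenditure multiplier = 1/(1 − MPC) = 1/(1 − 0.47) = 1/0.53 ≈ 1.887.
ΔY = k × ΔG = (+¥513 trillion) / 0.53 ≈ +¥968 trillion.

+¥968 trillion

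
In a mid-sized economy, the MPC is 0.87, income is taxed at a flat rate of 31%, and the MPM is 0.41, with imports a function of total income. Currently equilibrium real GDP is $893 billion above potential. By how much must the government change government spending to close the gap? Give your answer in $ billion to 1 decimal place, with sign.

Spending multiplier = 1/(1 − c(1−t) + m) = 1/(1 − 0.87×0.69 + 0.41) = 1/0.8097 ≈ 1.235.
Need ΔY = −$893 billion, so ΔG = ΔY/k = (−$893 billion) × 0.8097 ≈ −$723.1 billion.
The government should cut government spending by $723.1 billion.

−$723.1 billion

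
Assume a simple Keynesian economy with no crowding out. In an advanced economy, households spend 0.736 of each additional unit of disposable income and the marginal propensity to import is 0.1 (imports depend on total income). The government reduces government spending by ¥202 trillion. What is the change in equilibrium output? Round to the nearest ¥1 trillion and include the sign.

Expenditure multiplier = 1/(1 − c + m) = 1/(1 − 0.736 + 0.1) = 1/0.364 ≈ 2.747.
ΔY = k × ΔG = (−¥202 trillion) / 0.364 ≈ −¥555 trillion.

−¥555 trillion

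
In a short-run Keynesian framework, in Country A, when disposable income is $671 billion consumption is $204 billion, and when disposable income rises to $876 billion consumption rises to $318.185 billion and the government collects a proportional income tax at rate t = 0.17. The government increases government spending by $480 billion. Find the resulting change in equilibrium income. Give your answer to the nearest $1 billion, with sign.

+$893 billion

MPC = ΔC/ΔYd = (318.185 − 204)/(876 − 671) = 114.185/205 = 0.557.
Spending multiplier = 1/(1 − c(1−t)) = 1/(1 − 0.557×0.83) = 1/0.53769 ≈ 1.86.
ΔY = k × ΔG = (+$480 billion) / 0.53769 ≈ +$893 billion.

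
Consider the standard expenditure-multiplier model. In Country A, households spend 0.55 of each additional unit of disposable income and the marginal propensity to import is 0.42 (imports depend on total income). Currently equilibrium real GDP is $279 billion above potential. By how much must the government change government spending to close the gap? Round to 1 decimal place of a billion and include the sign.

Spending multiplier = 1/(1 − c + m) = 1/(1 − 0.55 + 0.42) = 1/0.87 ≈ 1.149.
Need ΔY = −$279 billion, so ΔG = ΔY/k = (−$279 billion) × 0.87 ≈ −$242.7 billion.
The government should cut government spending by $242.7 billion.

−$242.7 billion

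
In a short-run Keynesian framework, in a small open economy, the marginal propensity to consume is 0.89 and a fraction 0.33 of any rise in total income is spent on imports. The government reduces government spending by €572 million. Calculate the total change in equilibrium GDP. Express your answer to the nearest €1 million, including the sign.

Expenditure multiplier = 1/(1 − c + m) = 1/(1 − 0.89 + 0.33) = 1/0.44 ≈ 2.273.
ΔY = k × ΔG = (−€572 million) / 0.44 = −€1,300 million.

−€1,300 million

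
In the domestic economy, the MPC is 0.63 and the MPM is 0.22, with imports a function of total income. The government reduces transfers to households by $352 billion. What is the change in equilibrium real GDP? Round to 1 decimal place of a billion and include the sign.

The transfer change shifts disposable income by −$352 billion, so first-round consumption changes by c·ΔTR = 0.63 × (−$352 billion) = −$221.76 billion.
Expenditure multiplier = 1/(1 − c + m) = 1/(1 − 0.63 + 0.22) = 1/0.59 ≈ 1.695.
The transfer multiplier is c × k ≈ 1.068, so ΔY = k × (c·ΔTR) = (−$221.76 billion) / 0.59 ≈ −$375.9 billion.

−$375.9 billion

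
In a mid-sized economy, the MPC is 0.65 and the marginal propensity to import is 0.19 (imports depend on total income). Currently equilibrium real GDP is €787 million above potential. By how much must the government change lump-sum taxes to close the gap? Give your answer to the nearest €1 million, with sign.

+€654 million

Spending multiplier = 1/(1 − c + m) = 1/(1 − 0.65 + 0.19) = 1/0.54 ≈ 1.852.
Tax multiplier = −c·k = −0.65/0.54 ≈ −1.204. Need ΔY = −€787 million, so ΔT = ΔY/(−c·k) = −(−€787 million) × 0.54 / 0.65 ≈ +€654 million.
The government should raise lump-sum taxes by €654 million.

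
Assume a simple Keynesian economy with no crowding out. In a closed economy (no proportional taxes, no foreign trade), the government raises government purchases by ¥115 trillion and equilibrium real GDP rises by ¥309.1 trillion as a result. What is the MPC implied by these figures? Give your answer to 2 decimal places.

0.63

Implied spending multiplier k = ΔY/ΔG = 309.1/115 ≈ 2.6878.
Since k = 1/(1 − MPC), MPC = 1 − 1/k = 1 − ΔG/ΔY = 1 − 115/309.1 ≈ 0.63.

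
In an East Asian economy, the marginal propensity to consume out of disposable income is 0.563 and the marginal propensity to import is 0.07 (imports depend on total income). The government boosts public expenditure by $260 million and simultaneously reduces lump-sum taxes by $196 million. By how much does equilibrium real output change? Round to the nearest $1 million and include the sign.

+$730 million

Expenditure multiplier = 1/(1 − c + m) = 1/(1 − 0.563 + 0.07) = 1/0.507 ≈ 1.972.
ΔG contributes k·ΔG = (+$260 million) / 0.507 ≈ +$512.8 million.
ΔT of −$196 million changes first-round spending by −c·ΔT = +$110.348 million, contributing k·(−c·ΔT) = (+$110.348 million) / 0.507 ≈ +$217.6 million.
Net ΔY = k(ΔG − c·ΔT) = (+$370.348 million) / 0.507 ≈ +$730 million.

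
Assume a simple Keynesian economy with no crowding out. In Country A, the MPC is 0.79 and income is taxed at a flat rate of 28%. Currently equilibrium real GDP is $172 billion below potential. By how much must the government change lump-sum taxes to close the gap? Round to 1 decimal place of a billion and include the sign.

Spending multiplier = 1/(1 − c(1−t)) = 1/(1 − 0.79×0.72) = 1/0.4312 ≈ 2.319.
Tax multiplier = −c·k = −0.79/0.4312 ≈ −1.832. Need ΔY = +$172 billion, so ΔT = ΔY/(−c·k) = −(+$172 billion) × 0.4312 / 0.79 ≈ −$93.9 billion.
The government should cut lump-sum taxes by $93.9 billion.

−$93.9 billion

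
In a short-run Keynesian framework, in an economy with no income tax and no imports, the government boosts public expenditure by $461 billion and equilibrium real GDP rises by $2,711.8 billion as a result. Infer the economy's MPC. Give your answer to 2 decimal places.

Implied spending multiplier k = ΔY/ΔG = 2,711.8/461 ≈ 5.8824.
Since k = 1/(1 − MPC), MPC = 1 − 1/k = 1 − ΔG/ΔY = 1 − 461/2,711.8 ≈ 0.83.

0.83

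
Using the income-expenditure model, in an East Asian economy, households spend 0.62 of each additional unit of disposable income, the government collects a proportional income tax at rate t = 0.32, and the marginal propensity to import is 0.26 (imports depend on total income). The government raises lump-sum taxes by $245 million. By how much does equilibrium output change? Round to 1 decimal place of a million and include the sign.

−$181.2 million

A lump-sum tax change of +$245 million shifts disposable income by −$245 million; first-round consumption changes by −c × ΔT = −0.62 × (+$245 million) = −$151.9 million.
Expenditure multiplier = 1/(1 − c(1−t) + m) = 1/(1 − 0.62×0.68 + 0.26) = 1/0.8384 ≈ 1.193.
The tax multiplier is −c × k ≈ −0.74, so ΔY = k × (−c·ΔT) = (−$151.9 million) / 0.8384 ≈ −$181.2 million.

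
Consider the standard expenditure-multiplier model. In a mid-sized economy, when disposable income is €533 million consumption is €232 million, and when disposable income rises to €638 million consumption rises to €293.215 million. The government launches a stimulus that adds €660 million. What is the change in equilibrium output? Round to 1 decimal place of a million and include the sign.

MPC = ΔC/ΔYd = (293.215 − 232)/(638 − 533) = 61.215/105 = 0.583.
Expenditure multiplier = 1/(1 − MPC) = 1/(1 − 0.583) = 1/0.417 ≈ 2.398.
ΔY = k × ΔG = (+€660 million) / 0.417 ≈ +€1,582.7 million.

+€1,582.7 million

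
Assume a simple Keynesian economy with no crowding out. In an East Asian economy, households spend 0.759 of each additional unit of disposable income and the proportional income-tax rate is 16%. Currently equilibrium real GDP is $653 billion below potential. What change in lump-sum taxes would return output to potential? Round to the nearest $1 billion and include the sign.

Spending multiplier = 1/(1 − c(1−t)) = 1/(1 − 0.759×0.84) = 1/0.36244 ≈ 2.759.
Tax multiplier = −c·k = −0.759/0.36244 ≈ −2.094. Need ΔY = +$653 billion, so ΔT = ΔY/(−c·k) = −(+$653 billion) × 0.36244 / 0.759 ≈ −$312 billion.
The government should cut lump-sum taxes by $312 billion.

−$312 billion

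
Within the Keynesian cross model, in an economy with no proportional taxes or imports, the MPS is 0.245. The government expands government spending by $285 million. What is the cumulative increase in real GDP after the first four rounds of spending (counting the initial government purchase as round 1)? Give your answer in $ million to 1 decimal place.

$785.3 million

MPC = 1 − MPS = 1 − 0.245 = 0.755.
Round 1 adds ΔG = $285 million; each later round is MPC = 0.755 times the previous.
After 4 rounds: 285 + 215.175 + 162.457125 + 122.655129375 = ΔG·(1 − c^4)/(1 − c) = 285 × (1 − 0.324928500625)/0.245 ≈ $785.3 million.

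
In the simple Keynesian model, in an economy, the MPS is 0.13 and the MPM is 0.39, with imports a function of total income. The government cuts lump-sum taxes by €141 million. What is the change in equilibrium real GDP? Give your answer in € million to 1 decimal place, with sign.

MPC = 1 − MPS = 1 − 0.13 = 0.87.
A lump-sum tax change of −€141 million shifts disposable income by +€141 million; first-round consumption changes by −c × ΔT = −0.87 × (−€141 million) = +€122.67 million.
Expenditure multiplier = 1/(1 − c + m) = 1/(1 − 0.87 + 0.39) = 1/0.52 ≈ 1.923.
The tax multiplier is −c × k ≈ −1.673, so ΔY = k × (−c·ΔT) = (+€122.67 million) / 0.52 ≈ +€235.9 million.

+€235.9 million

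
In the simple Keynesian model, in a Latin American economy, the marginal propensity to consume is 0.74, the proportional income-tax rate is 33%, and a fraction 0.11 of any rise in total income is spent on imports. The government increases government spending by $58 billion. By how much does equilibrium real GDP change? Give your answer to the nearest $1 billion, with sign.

Spending multiplier = 1/(1 − c(1−t) + m) = 1/(1 − 0.74×0.67 + 0.11) = 1/0.6142 ≈ 1.628.
ΔY = k × ΔG = (+$58 billion) / 0.6142 ≈ +$94 billion.

+$94 billion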